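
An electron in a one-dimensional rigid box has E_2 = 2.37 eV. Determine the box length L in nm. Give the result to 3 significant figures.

L = 0.797 nm

From E_n = n²h²/(8m_eL²), L = n·h/√(8m_eE_n).
E_2 = 2.37 eV = 3.797×10^-19 J, so L = 2·6.626×10^-34/√(8·9.109×10^-31·3.797×10^-19) = 7.97×10^-10 m = 0.797 nm.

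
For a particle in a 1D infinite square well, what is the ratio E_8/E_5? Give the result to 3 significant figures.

2.56

E_n ∝ n², so E_8/E_5 = 8²/5² = 64/25 = 2.56.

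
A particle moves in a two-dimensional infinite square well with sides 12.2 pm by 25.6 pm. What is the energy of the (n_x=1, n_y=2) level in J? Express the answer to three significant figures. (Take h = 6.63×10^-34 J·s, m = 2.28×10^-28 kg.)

For a 2D rectangular well E = (h²/8m)·Σ n_i²/L_i² = (6.63×10^-34)²/(8·2.28×10^-28) · [1²/(12.2 pm)² + 2²/(25.6 pm)²].
Evaluating gives E = 3.09×10^-18 J.

E = 3.09×10^-18 J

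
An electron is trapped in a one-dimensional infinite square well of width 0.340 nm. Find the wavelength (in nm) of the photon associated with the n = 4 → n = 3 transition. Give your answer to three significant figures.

E_1 = h²/(8m_eL²) = 5.212×10^-19 J, so ΔE = (4² − 3²)E_1 = 3.648×10^-18 J.
λ = hc/ΔE = (6.626×10^-34·2.998×10^8)/3.648×10^-18 = 5.45×10^-8 m = 54.5 nm.

λ = 54.5 nm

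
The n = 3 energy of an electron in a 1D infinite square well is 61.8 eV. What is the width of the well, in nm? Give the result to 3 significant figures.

L = 0.234 nm

From E_n = n²h²/(8m_eL²), L = n·h/√(8m_eE_n).
E_3 = 61.8 eV = 9.900×10^-18 J, so L = 3·6.626×10^-34/√(8·9.109×10^-31·9.900×10^-18) = 2.34×10^-10 m = 0.234 nm.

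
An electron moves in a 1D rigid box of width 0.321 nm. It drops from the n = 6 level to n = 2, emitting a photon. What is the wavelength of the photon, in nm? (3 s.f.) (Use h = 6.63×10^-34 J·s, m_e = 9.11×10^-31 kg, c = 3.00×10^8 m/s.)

E_1 = h²/(8m_eL²) = 5.853×10^-19 J, so ΔE = (6² − 2²)E_1 = 1.873×10^-17 J.
λ = hc/ΔE = (6.63×10^-34·3.00×10^8)/1.873×10^-17 = 1.06×10^-8 m = 10.6 nm.

λ = 10.6 nm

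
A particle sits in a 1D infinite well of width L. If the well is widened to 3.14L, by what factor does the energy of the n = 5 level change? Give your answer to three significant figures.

E_n ∝ 1/L², so the energy scales by 1/3.14² = 0.101.

0.101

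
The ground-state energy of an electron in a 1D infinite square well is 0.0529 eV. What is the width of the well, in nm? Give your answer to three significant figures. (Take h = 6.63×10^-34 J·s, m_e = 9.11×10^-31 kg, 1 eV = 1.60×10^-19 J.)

From E_n = n²h²/(8m_eL²), L = n·h/√(8m_eE_n).
E_1 = 0.0529 eV = 8.464×10^-21 J, so L = 1·6.63×10^-34/√(8·9.11×10^-31·8.464×10^-21) = 2.67×10^-9 m = 2.67 nm.

L = 2.67 nm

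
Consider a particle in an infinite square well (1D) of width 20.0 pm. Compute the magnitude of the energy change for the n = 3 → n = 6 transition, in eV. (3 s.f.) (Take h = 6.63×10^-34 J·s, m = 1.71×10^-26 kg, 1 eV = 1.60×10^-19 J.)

|ΔE| = 1.36 eV

E_1 = h²/(8mL²) = 8.033×10^-21 J.
|ΔE| = |3² − 6²|·E_1 = 27·8.033×10^-21 J = 2.169×10^-19 J = 1.36 eV.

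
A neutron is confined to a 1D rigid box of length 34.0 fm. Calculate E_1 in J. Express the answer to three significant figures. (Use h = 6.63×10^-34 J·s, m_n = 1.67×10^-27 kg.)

E_1 = 2.85×10^-14 J

For an infinite well E_n = n²h²/(8m_nL²), so E_1 = h²/(8m_nL²) = (6.63×10^-34)²/(8·1.67×10^-27·(3.40×10^-14 m)²) = 2.846×10^-14 J.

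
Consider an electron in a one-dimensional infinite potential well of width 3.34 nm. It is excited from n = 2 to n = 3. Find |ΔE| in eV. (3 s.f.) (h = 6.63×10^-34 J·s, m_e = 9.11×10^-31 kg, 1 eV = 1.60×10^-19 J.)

|ΔE| = 0.169 eV

E_1 = h²/(8m_eL²) = 5.407×10^-21 J.
|ΔE| = |2² − 3²|·E_1 = 5·5.407×10^-21 J = 2.703×10^-20 J = 0.169 eV.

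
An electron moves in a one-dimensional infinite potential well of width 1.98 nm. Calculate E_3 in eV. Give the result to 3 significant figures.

For an infinite well E_n = n²h²/(8m_eL²), so E_1 = h²/(8m_eL²) = (6.626×10^-34)²/(8·9.109×10^-31·(1.98×10^-9 m)²) = 1.537×10^-20 J.
Then E_3 = 3²·E_1 = 9·1.537×10^-20 J = 1.383×10^-19 J.
Converting, E_3 = 1.383×10^-19 J / (1.602×10^-19 J/eV) = 0.863 eV.

E_3 = 0.863 eV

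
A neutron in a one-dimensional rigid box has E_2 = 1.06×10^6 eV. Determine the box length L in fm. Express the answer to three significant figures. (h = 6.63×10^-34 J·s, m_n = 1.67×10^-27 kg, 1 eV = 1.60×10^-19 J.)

L = 27.9 fm

From E_n = n²h²/(8m_nL²), L = n·h/√(8m_nE_n).
E_2 = 1.06×10^6 eV = 1.696×10^-13 J, so L = 2·6.63×10^-34/√(8·1.67×10^-27·1.696×10^-13) = 2.79×10^-14 m = 27.9 fm.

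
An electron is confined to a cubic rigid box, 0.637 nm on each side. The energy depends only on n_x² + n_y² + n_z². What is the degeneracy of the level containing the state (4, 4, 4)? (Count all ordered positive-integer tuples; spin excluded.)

The level has n_x² + n_y² + n_z² = 48. The ordered positive-integer solutions are (4, 4, 4).
That gives 1 state.

degeneracy = 1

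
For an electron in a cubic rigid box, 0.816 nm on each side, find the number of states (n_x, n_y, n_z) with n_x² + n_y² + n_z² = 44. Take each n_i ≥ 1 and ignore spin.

degeneracy = 3

The level has n_x² + n_y² + n_z² = 44. The ordered positive-integer solutions are (2, 2, 6), (2, 6, 2), (6, 2, 2).
That gives 3 states.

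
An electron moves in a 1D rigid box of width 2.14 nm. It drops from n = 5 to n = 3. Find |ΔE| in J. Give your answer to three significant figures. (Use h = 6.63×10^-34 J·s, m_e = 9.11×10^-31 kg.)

|ΔE| = 2.11×10^-19 J

E_1 = h²/(8m_eL²) = 1.317×10^-20 J.
|ΔE| = |5² − 3²|·E_1 = 16·1.317×10^-20 J = 2.11×10^-19 J.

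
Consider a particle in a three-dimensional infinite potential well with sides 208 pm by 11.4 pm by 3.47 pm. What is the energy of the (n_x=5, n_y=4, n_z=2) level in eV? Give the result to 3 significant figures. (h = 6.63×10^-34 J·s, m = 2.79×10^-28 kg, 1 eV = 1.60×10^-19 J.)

For a 3D rectangular well E = (h²/8m)·Σ n_i²/L_i² = (6.63×10^-34)²/(8·2.79×10^-28) · [5²/(208 pm)² + 4²/(11.4 pm)² + 2²/(3.47 pm)²].
Evaluating gives E = 8.978×10^-17 J = 561 eV.

E = 561 eV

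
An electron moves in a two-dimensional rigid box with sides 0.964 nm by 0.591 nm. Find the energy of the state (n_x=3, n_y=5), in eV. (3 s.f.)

For a 2D rectangular well E = (h²/8m_e)·Σ n_i²/L_i² = (6.626×10^-34)²/(8·9.109×10^-31) · [3²/(0.964 nm)² + 5²/(0.591 nm)²].
Evaluating gives E = 4.896×10^-18 J = 30.6 eV.

E = 30.6 eV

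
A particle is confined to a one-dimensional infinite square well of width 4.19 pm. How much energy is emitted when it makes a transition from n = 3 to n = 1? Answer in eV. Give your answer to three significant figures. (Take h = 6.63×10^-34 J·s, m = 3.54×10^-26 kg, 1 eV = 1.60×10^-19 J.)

E_1 = h²/(8mL²) = 8.841×10^-20 J.
|ΔE| = |3² − 1²|·E_1 = 8·8.841×10^-20 J = 7.073×10^-19 J = 4.42 eV.

|ΔE| = 4.42 eV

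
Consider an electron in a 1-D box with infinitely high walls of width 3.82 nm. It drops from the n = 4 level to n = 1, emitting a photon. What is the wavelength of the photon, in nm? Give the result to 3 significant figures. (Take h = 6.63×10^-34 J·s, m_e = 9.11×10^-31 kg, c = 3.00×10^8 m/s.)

λ = 3.21×10^3 nm

E_1 = h²/(8m_eL²) = 4.133×10^-21 J, so ΔE = (4² − 1²)E_1 = 6.199×10^-20 J.
λ = hc/ΔE = (6.63×10^-34·3.00×10^8)/6.199×10^-20 = 3.21×10^-6 m = 3.21×10^3 nm.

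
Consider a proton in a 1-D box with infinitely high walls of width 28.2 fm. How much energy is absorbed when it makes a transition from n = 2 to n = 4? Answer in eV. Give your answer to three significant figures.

E_1 = h²/(8m_pL²) = 4.125×10^-14 J.
|ΔE| = |2² − 4²|·E_1 = 12·4.125×10^-14 J = 4.950×10^-13 J = 3.09×10^6 eV.

|ΔE| = 3.09×10^6 eV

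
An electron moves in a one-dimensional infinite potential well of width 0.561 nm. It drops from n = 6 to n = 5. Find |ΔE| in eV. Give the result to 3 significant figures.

E_1 = h²/(8m_eL²) = 1.914×10^-19 J.
|ΔE| = |6² − 5²|·E_1 = 11·1.914×10^-19 J = 2.105×10^-18 J = 13.1 eV.

|ΔE| = 13.1 eV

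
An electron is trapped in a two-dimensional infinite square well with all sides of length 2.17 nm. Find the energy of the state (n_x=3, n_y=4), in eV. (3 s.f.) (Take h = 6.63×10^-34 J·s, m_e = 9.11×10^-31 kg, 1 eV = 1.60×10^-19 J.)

For a 2D rectangular well E = (h²/8m_e)·Σ n_i²/L_i² = (6.63×10^-34)²/(8·9.11×10^-31) · [3²/(2.17 nm)² + 4²/(2.17 nm)²].
Evaluating gives E = 3.202×10^-19 J = 2.00 eV.

E = 2.00 eV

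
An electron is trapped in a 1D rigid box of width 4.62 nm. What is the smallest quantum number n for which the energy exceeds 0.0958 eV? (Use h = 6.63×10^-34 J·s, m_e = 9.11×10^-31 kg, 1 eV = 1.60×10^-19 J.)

E_1 = h²/(8m_eL²) = 2.826×10^-21 J = 0.01766 eV.
Need n² > 0.0958/0.01766 = 5.425, i.e. n > 2.329.
The smallest integer satisfying this is n = 3.

n = 3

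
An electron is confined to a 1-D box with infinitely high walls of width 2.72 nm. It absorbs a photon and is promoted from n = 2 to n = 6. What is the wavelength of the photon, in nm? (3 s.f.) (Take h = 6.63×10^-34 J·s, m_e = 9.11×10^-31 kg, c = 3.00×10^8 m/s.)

E_1 = h²/(8m_eL²) = 8.152×10^-21 J, so ΔE = (6² − 2²)E_1 = 2.609×10^-19 J.
λ = hc/ΔE = (6.63×10^-34·3.00×10^8)/2.609×10^-19 = 7.62×10^-7 m = 762 nm.

λ = 762 nm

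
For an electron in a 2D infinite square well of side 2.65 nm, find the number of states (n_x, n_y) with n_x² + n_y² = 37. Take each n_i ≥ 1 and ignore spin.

The level has n_x² + n_y² = 37. The ordered positive-integer solutions are (1, 6), (6, 1).
That gives 2 states.

degeneracy = 2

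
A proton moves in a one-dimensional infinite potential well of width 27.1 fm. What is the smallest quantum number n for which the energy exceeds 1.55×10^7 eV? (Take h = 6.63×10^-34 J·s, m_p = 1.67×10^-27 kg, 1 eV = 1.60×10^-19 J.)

E_1 = h²/(8m_pL²) = 4.480×10^-14 J = 2.800×10^5 eV.
Need n² > 1.55×10^7/2.800×10^5 = 55.36, i.e. n > 7.440.
The smallest integer satisfying this is n = 8.

n = 8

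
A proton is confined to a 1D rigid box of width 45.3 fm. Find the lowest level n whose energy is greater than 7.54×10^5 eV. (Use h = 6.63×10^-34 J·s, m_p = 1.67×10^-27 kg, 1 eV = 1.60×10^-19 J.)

n = 3

E_1 = h²/(8m_pL²) = 1.603×10^-14 J = 1.002×10^5 eV.
Need n² > 7.54×10^5/1.002×10^5 = 7.525, i.e. n > 2.743.
The smallest integer satisfying this is n = 3.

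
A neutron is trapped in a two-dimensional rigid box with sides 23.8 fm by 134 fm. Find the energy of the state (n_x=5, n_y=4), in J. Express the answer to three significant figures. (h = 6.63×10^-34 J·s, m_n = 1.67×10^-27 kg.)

For a 2D rectangular well E = (h²/8m_n)·Σ n_i²/L_i² = (6.63×10^-34)²/(8·1.67×10^-27) · [5²/(23.8 fm)² + 4²/(134 fm)²].
Evaluating gives E = 1.48×10^-12 J.

E = 1.48×10^-12 J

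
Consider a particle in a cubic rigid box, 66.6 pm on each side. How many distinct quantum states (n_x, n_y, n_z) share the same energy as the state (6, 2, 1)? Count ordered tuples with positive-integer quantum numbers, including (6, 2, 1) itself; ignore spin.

The level has n_x² + n_y² + n_z² = 41. The ordered positive-integer solutions are (1, 2, 6), (1, 6, 2), (2, 1, 6), (2, 6, 1), (3, 4, 4), (4, 3, 4), (4, 4, 3), (6, 1, 2), (6, 2, 1).
That gives 9 states.

degeneracy = 9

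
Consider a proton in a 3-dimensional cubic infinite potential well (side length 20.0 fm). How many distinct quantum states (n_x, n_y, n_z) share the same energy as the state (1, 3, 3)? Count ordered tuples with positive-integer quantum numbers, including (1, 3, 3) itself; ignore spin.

degeneracy = 3

The level has n_x² + n_y² + n_z² = 19. The ordered positive-integer solutions are (1, 3, 3), (3, 1, 3), (3, 3, 1).
That gives 3 states.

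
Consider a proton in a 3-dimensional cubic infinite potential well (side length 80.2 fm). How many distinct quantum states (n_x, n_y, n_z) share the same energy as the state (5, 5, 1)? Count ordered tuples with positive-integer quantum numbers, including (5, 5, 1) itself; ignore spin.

degeneracy = 6

The level has n_x² + n_y² + n_z² = 51. The ordered positive-integer solutions are (1, 1, 7), (1, 5, 5), (1, 7, 1), (5, 1, 5), (5, 5, 1), (7, 1, 1).
That gives 6 states.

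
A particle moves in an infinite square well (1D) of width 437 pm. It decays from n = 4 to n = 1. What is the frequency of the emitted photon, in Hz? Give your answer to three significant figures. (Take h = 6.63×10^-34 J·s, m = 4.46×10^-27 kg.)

f = 1.46×10^12 Hz

E_1 = h²/(8mL²) = 6.451×10^-23 J and ΔE = (4² − 1²)E_1 = 9.676×10^-22 J.
f = ΔE/h = 9.676×10^-22/6.63×10^-34 = 1.46×10^12 Hz.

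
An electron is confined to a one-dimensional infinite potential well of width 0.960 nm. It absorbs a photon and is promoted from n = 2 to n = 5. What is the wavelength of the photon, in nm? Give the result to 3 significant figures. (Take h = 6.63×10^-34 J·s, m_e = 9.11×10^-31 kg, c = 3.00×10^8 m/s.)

E_1 = h²/(8m_eL²) = 6.544×10^-20 J, so ΔE = (5² − 2²)E_1 = 1.374×10^-18 J.
λ = hc/ΔE = (6.63×10^-34·3.00×10^8)/1.374×10^-18 = 1.45×10^-7 m = 145 nm.

λ = 145 nm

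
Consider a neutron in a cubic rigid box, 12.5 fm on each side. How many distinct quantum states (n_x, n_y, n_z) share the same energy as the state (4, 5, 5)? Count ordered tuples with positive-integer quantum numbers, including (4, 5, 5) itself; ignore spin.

The level has n_x² + n_y² + n_z² = 66. The ordered positive-integer solutions are (1, 1, 8), (1, 4, 7), (1, 7, 4), (1, 8, 1), (4, 1, 7), (4, 5, 5), (4, 7, 1), (5, 4, 5), (5, 5, 4), (7, 1, 4), (7, 4, 1), (8, 1, 1).
That gives 12 states.

degeneracy = 12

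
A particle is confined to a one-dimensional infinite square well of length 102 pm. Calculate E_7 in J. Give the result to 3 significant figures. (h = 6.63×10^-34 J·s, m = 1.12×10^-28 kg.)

For an infinite well E_n = n²h²/(8mL²), so E_1 = h²/(8mL²) = (6.63×10^-34)²/(8·1.12×10^-28·(1.02×10^-10 m)²) = 4.715×10^-20 J.
Then E_7 = 7²·E_1 = 49·4.715×10^-20 J = 2.31×10^-18 J.

E_7 = 2.31×10^-18 J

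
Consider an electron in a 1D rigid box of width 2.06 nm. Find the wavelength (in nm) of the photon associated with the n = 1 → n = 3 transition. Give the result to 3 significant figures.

E_1 = h²/(8m_eL²) = 1.420×10^-20 J, so ΔE = (3² − 1²)E_1 = 1.136×10^-19 J.
λ = hc/ΔE = (6.626×10^-34·2.998×10^8)/1.136×10^-19 = 1.75×10^-6 m = 1.75×10^3 nm.

λ = 1.75×10^3 nm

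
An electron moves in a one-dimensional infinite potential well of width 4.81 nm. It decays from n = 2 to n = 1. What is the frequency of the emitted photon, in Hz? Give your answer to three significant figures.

f = 1.18×10^13 Hz

E_1 = h²/(8m_eL²) = 2.604×10^-21 J and ΔE = (2² − 1²)E_1 = 7.812×10^-21 J.
f = ΔE/h = 7.812×10^-21/6.626×10^-34 = 1.18×10^13 Hz.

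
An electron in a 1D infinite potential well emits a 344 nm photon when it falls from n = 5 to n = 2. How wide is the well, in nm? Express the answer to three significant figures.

L = 1.48 nm

The photon carries ΔE = hc/λ = 6.626×10^-34·2.998×10^8/3.44×10^-7 m = 5.775×10^-19 J.
Since ΔE = (5² − 2²)E_1, E_1 = 2.750×10^-20 J, and L = h/√(8m_eE_1) = 1.48×10^-9 m = 1.48 nm.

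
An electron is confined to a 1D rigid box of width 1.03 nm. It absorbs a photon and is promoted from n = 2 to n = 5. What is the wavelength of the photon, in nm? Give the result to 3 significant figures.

λ = 167 nm

E_1 = h²/(8m_eL²) = 5.679×10^-20 J, so ΔE = (5² − 2²)E_1 = 1.193×10^-18 J.
λ = hc/ΔE = (6.626×10^-34·2.998×10^8)/1.193×10^-18 = 1.67×10^-7 m = 167 nm.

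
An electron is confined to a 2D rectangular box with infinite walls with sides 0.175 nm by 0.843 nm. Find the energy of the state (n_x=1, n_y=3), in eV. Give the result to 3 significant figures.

E = 17.0 eV

For a 2D rectangular well E = (h²/8m_e)·Σ n_i²/L_i² = (6.626×10^-34)²/(8·9.109×10^-31) · [1²/(0.175 nm)² + 3²/(0.843 nm)²].
Evaluating gives E = 2.730×10^-18 J = 17.0 eV.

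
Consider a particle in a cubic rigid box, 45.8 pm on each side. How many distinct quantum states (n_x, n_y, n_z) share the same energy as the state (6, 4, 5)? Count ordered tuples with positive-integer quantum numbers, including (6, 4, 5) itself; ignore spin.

degeneracy = 12

The level has n_x² + n_y² + n_z² = 77. The ordered positive-integer solutions are (2, 3, 8), (2, 8, 3), (3, 2, 8), (3, 8, 2), (4, 5, 6), (4, 6, 5), (5, 4, 6), (5, 6, 4), (6, 4, 5), (6, 5, 4), (8, 2, 3), (8, 3, 2).
That gives 12 states.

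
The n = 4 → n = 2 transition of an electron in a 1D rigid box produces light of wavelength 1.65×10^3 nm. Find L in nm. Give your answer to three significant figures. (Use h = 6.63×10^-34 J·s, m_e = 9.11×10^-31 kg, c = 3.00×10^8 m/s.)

L = 2.45 nm

The photon carries ΔE = hc/λ = 6.63×10^-34·3.00×10^8/1.65×10^-6 m = 1.205×10^-19 J.
Since ΔE = (4² − 2²)E_1, E_1 = 1.004×10^-20 J, and L = h/√(8m_eE_1) = 2.45×10^-9 m = 2.45 nm.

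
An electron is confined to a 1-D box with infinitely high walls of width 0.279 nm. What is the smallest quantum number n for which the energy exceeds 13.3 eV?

n = 2

E_1 = h²/(8m_eL²) = 7.740×10^-19 J = 4.831 eV.
Need n² > 13.3/4.831 = 2.753, i.e. n > 1.659.
The smallest integer satisfying this is n = 2.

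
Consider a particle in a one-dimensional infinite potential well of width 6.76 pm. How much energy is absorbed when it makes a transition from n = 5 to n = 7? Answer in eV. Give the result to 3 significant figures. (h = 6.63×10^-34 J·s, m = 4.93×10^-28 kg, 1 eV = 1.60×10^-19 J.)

E_1 = h²/(8mL²) = 2.439×10^-18 J.
|ΔE| = |5² − 7²|·E_1 = 24·2.439×10^-18 J = 5.854×10^-17 J = 366 eV.

|ΔE| = 366 eV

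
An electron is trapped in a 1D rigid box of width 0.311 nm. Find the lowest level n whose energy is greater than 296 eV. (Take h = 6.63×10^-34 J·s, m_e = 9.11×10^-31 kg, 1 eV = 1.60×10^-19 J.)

E_1 = h²/(8m_eL²) = 6.236×10^-19 J = 3.898 eV.
Need n² > 296/3.898 = 75.94, i.e. n > 8.714.
The smallest integer satisfying this is n = 9.

n = 9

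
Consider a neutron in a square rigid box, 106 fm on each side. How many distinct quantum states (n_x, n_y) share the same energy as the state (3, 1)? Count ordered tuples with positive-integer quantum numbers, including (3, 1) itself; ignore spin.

degeneracy = 2

The level has n_x² + n_y² = 10. The ordered positive-integer solutions are (1, 3), (3, 1).
That gives 2 states.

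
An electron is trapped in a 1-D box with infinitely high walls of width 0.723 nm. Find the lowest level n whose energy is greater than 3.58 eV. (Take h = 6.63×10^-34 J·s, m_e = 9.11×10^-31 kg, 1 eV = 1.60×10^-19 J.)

E_1 = h²/(8m_eL²) = 1.154×10^-19 J = 0.7213 eV.
Need n² > 3.58/0.7213 = 4.963, i.e. n > 2.228.
The smallest integer satisfying this is n = 3.

n = 3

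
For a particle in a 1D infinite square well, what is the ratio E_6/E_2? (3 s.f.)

E_n ∝ n², so E_6/E_2 = 6²/2² = 36/4 = 9.00.

9.00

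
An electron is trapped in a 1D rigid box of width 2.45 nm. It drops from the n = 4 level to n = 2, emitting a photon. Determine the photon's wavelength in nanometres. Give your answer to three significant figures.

E_1 = h²/(8m_eL²) = 1.004×10^-20 J, so ΔE = (4² − 2²)E_1 = 1.205×10^-19 J.
λ = hc/ΔE = (6.626×10^-34·2.998×10^8)/1.205×10^-19 = 1.65×10^-6 m = 1.65×10^3 nm.

λ = 1.65×10^3 nm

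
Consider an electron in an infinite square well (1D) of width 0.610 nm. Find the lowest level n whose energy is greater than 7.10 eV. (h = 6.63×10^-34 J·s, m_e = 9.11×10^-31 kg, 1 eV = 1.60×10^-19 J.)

n = 3

E_1 = h²/(8m_eL²) = 1.621×10^-19 J = 1.013 eV.
Need n² > 7.10/1.013 = 7.009, i.e. n > 2.647.
The smallest integer satisfying this is n = 3.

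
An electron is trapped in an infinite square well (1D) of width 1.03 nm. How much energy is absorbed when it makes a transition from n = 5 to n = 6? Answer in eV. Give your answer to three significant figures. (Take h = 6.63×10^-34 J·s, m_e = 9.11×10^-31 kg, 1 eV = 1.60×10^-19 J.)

|ΔE| = 3.91 eV

E_1 = h²/(8m_eL²) = 5.685×10^-20 J.
|ΔE| = |5² − 6²|·E_1 = 11·5.685×10^-20 J = 6.254×10^-19 J = 3.91 eV.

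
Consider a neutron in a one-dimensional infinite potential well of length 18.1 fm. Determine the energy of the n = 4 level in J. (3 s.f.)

E_4 = 1.60×10^-12 J

For an infinite well E_n = n²h²/(8m_nL²), so E_1 = h²/(8m_nL²) = (6.626×10^-34)²/(8·1.675×10^-27·(1.81×10^-14 m)²) = 1.000×10^-13 J.
Then E_4 = 4²·E_1 = 16·1.000×10^-13 J = 1.60×10^-12 J.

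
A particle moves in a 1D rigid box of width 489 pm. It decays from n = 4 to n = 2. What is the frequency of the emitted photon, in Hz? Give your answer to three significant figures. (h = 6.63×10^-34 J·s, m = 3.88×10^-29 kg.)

E_1 = h²/(8mL²) = 5.922×10^-21 J and ΔE = (4² − 2²)E_1 = 7.106×10^-20 J.
f = ΔE/h = 7.106×10^-20/6.63×10^-34 = 1.07×10^14 Hz.

f = 1.07×10^14 Hz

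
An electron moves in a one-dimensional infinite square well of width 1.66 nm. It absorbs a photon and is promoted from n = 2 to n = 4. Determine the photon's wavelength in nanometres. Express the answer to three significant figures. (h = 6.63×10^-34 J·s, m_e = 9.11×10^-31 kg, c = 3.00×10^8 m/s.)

E_1 = h²/(8m_eL²) = 2.189×10^-20 J, so ΔE = (4² − 2²)E_1 = 2.627×10^-19 J.
λ = hc/ΔE = (6.63×10^-34·3.00×10^8)/2.627×10^-19 = 7.57×10^-7 m = 757 nm.

λ = 757 nm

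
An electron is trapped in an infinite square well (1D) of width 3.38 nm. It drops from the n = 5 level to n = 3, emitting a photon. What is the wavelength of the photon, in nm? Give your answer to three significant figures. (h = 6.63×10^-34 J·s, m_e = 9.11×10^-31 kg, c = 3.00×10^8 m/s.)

E_1 = h²/(8m_eL²) = 5.279×10^-21 J, so ΔE = (5² − 3²)E_1 = 8.446×10^-20 J.
λ = hc/ΔE = (6.63×10^-34·3.00×10^8)/8.446×10^-20 = 2.35×10^-6 m = 2.35×10^3 nm.

λ = 2.35×10^3 nm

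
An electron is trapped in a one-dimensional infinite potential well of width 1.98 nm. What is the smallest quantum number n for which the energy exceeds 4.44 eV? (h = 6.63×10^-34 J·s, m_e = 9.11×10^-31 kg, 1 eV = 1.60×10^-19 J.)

n = 7

E_1 = h²/(8m_eL²) = 1.538×10^-20 J = 0.09613 eV.
Need n² > 4.44/0.09613 = 46.19, i.e. n > 6.796.
The smallest integer satisfying this is n = 7.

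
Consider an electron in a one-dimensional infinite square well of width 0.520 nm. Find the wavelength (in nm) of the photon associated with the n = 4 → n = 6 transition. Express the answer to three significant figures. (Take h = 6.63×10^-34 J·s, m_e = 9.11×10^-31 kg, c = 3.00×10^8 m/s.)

E_1 = h²/(8m_eL²) = 2.231×10^-19 J, so ΔE = (6² − 4²)E_1 = 4.462×10^-18 J.
λ = hc/ΔE = (6.63×10^-34·3.00×10^8)/4.462×10^-18 = 4.46×10^-8 m = 44.6 nm.

λ = 44.6 nm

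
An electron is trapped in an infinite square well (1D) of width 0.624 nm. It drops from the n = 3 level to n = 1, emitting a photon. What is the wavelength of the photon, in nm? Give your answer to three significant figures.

E_1 = h²/(8m_eL²) = 1.547×10^-19 J, so ΔE = (3² − 1²)E_1 = 1.238×10^-18 J.
λ = hc/ΔE = (6.626×10^-34·2.998×10^8)/1.238×10^-18 = 1.60×10^-7 m = 160 nm.

λ = 160 nm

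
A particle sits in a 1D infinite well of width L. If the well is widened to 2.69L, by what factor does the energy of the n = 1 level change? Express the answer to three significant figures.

E_n ∝ 1/L², so the energy scales by 1/2.69² = 0.138.

0.138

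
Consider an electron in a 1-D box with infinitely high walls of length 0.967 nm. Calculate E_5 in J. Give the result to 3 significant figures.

E_5 = 1.61×10^-18 J

For an infinite well E_n = n²h²/(8m_eL²), so E_1 = h²/(8m_eL²) = (6.626×10^-34)²/(8·9.109×10^-31·(9.67×10^-10 m)²) = 6.443×10^-20 J.
Then E_5 = 5²·E_1 = 25·6.443×10^-20 J = 1.61×10^-18 J.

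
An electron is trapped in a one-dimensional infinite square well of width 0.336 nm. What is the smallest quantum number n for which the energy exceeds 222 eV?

E_1 = h²/(8m_eL²) = 5.337×10^-19 J = 3.331 eV.
Need n² > 222/3.331 = 66.65, i.e. n > 8.164.
The smallest integer satisfying this is n = 9.

n = 9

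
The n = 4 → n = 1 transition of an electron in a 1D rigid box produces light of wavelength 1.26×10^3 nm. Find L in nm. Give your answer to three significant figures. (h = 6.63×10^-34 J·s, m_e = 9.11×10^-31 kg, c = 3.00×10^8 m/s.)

The photon carries ΔE = hc/λ = 6.63×10^-34·3.00×10^8/1.26×10^-6 m = 1.579×10^-19 J.
Since ΔE = (4² − 1²)E_1, E_1 = 1.053×10^-20 J, and L = h/√(8m_eE_1) = 2.39×10^-9 m = 2.39 nm.

L = 2.39 nm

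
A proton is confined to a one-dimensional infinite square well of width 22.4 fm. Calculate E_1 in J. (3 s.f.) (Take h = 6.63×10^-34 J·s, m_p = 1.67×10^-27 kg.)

E_1 = 6.56×10^-14 J

For an infinite well E_n = n²h²/(8m_pL²), so E_1 = h²/(8m_pL²) = (6.63×10^-34)²/(8·1.67×10^-27·(2.24×10^-14 m)²) = 6.557×10^-14 J.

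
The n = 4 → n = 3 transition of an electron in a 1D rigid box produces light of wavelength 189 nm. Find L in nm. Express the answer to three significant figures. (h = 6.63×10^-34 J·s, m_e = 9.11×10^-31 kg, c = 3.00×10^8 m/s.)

L = 0.633 nm

The photon carries ΔE = hc/λ = 6.63×10^-34·3.00×10^8/1.89×10^-7 m = 1.052×10^-18 J.
Since ΔE = (4² − 3²)E_1, E_1 = 1.503×10^-19 J, and L = h/√(8m_eE_1) = 6.33×10^-10 m = 0.633 nm.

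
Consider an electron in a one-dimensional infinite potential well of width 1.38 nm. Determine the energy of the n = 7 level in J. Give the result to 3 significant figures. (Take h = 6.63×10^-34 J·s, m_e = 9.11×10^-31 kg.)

For an infinite well E_n = n²h²/(8m_eL²), so E_1 = h²/(8m_eL²) = (6.63×10^-34)²/(8·9.11×10^-31·(1.38×10^-9 m)²) = 3.167×10^-20 J.
Then E_7 = 7²·E_1 = 49·3.167×10^-20 J = 1.55×10^-18 J.

E_7 = 1.55×10^-18 J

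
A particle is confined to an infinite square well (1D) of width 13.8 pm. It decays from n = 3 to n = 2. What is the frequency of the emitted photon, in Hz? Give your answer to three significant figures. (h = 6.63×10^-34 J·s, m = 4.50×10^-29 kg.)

E_1 = h²/(8mL²) = 6.412×10^-18 J and ΔE = (3² − 2²)E_1 = 3.206×10^-17 J.
f = ΔE/h = 3.206×10^-17/6.63×10^-34 = 4.84×10^16 Hz.

f = 4.84×10^16 Hz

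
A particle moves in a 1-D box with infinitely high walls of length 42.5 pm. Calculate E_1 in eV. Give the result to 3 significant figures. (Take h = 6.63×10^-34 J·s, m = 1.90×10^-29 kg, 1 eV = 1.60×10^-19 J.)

E_1 = 10.0 eV

For an infinite well E_n = n²h²/(8mL²), so E_1 = h²/(8mL²) = (6.63×10^-34)²/(8·1.90×10^-29·(4.25×10^-11 m)²) = 1.601×10^-18 J.
Converting, E_1 = 1.601×10^-18 J / (1.60×10^-19 J/eV) = 10.0 eV.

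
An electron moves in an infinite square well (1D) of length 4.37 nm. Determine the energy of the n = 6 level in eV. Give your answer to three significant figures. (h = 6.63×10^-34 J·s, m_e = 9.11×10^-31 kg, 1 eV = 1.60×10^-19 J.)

E_6 = 0.711 eV

For an infinite well E_n = n²h²/(8m_eL²), so E_1 = h²/(8m_eL²) = (6.63×10^-34)²/(8·9.11×10^-31·(4.37×10^-9 m)²) = 3.158×10^-21 J.
Then E_6 = 6²·E_1 = 36·3.158×10^-21 J = 1.137×10^-19 J.
Converting, E_6 = 1.137×10^-19 J / (1.60×10^-19 J/eV) = 0.711 eV.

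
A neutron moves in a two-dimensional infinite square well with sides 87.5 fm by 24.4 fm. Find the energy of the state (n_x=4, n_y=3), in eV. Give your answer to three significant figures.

E = 3.52×10^6 eV

For a 2D rectangular well E = (h²/8m_n)·Σ n_i²/L_i² = (6.626×10^-34)²/(8·1.675×10^-27) · [4²/(87.5 fm)² + 3²/(24.4 fm)²].
Evaluating gives E = 5.638×10^-13 J = 3.52×10^6 eV.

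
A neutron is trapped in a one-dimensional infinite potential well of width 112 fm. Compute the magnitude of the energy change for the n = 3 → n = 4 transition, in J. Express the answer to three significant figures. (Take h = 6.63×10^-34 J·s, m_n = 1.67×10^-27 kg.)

E_1 = h²/(8m_nL²) = 2.623×10^-15 J.
|ΔE| = |3² − 4²|·E_1 = 7·2.623×10^-15 J = 1.84×10^-14 J.

|ΔE| = 1.84×10^-14 J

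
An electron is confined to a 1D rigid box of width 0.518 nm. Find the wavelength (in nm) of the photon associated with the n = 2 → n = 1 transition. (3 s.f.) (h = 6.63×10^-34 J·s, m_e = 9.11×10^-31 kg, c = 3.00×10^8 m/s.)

λ = 295 nm

E_1 = h²/(8m_eL²) = 2.248×10^-19 J, so ΔE = (2² − 1²)E_1 = 6.744×10^-19 J.
λ = hc/ΔE = (6.63×10^-34·3.00×10^8)/6.744×10^-19 = 2.95×10^-7 m = 295 nm.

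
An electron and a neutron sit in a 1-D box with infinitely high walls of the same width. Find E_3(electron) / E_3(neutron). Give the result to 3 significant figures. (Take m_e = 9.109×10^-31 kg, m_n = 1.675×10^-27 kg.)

E_n ∝ 1/m at fixed n and L, so the ratio is m_n/m_e = 1.675×10^-27/9.109×10^-31 = 1.84×10^3.

1.84×10^3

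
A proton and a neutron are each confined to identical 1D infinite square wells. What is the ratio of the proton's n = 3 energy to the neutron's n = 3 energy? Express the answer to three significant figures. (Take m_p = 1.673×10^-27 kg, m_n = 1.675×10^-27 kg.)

1.00

E_n ∝ 1/m at fixed n and L, so the ratio is m_n/m_p = 1.675×10^-27/1.673×10^-27 = 1.00.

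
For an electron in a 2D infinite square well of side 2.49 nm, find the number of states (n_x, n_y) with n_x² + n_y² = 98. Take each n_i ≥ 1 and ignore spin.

The level has n_x² + n_y² = 98. The ordered positive-integer solutions are (7, 7).
That gives 1 state.

degeneracy = 1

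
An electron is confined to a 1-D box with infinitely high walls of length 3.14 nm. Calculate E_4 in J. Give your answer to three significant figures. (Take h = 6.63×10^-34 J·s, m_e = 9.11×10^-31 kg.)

For an infinite well E_n = n²h²/(8m_eL²), so E_1 = h²/(8m_eL²) = (6.63×10^-34)²/(8·9.11×10^-31·(3.14×10^-9 m)²) = 6.117×10^-21 J.
Then E_4 = 4²·E_1 = 16·6.117×10^-21 J = 9.79×10^-20 J.

E_4 = 9.79×10^-20 J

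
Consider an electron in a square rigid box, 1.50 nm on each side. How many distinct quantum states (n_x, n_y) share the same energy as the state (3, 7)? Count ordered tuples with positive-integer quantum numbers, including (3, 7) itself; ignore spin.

degeneracy = 2

The level has n_x² + n_y² = 58. The ordered positive-integer solutions are (3, 7), (7, 3).
That gives 2 states.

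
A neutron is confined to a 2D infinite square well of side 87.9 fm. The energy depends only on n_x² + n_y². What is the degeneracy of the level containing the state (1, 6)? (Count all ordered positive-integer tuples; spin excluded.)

degeneracy = 2

The level has n_x² + n_y² = 37. The ordered positive-integer solutions are (1, 6), (6, 1).
That gives 2 states.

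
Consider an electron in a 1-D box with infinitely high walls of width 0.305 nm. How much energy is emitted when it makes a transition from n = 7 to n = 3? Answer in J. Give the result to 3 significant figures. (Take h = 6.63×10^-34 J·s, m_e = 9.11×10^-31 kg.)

|ΔE| = 2.59×10^-17 J

E_1 = h²/(8m_eL²) = 6.484×10^-19 J.
|ΔE| = |7² − 3²|·E_1 = 40·6.484×10^-19 J = 2.59×10^-17 J.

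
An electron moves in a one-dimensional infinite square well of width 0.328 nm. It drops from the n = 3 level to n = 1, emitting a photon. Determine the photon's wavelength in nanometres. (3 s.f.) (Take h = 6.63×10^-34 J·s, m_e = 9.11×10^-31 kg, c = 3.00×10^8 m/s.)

E_1 = h²/(8m_eL²) = 5.606×10^-19 J, so ΔE = (3² − 1²)E_1 = 4.485×10^-18 J.
λ = hc/ΔE = (6.63×10^-34·3.00×10^8)/4.485×10^-18 = 4.43×10^-8 m = 44.3 nm.

λ = 44.3 nm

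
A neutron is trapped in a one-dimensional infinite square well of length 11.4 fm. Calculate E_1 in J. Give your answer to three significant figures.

For an infinite well E_n = n²h²/(8m_nL²), so E_1 = h²/(8m_nL²) = (6.626×10^-34)²/(8·1.675×10^-27·(1.14×10^-14 m)²) = 2.521×10^-13 J.

E_1 = 2.52×10^-13 J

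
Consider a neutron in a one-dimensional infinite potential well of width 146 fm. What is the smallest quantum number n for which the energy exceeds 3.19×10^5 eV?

E_1 = h²/(8m_nL²) = 1.537×10^-15 J = 9594 eV.
Need n² > 3.19×10^5/9594 = 33.25, i.e. n > 5.766.
The smallest integer satisfying this is n = 6.

n = 6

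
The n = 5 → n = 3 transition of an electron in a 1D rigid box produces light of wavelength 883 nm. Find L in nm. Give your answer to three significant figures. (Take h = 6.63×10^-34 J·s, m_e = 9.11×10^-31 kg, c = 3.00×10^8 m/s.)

The photon carries ΔE = hc/λ = 6.63×10^-34·3.00×10^8/8.83×10^-7 m = 2.253×10^-19 J.
Since ΔE = (5² − 3²)E_1, E_1 = 1.408×10^-20 J, and L = h/√(8m_eE_1) = 2.07×10^-9 m = 2.07 nm.

L = 2.07 nm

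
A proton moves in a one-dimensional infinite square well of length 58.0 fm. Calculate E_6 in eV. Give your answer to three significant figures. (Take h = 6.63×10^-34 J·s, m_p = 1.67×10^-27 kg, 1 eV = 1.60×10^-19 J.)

E_6 = 2.20×10^6 eV

For an infinite well E_n = n²h²/(8m_pL²), so E_1 = h²/(8m_pL²) = (6.63×10^-34)²/(8·1.67×10^-27·(5.80×10^-14 m)²) = 9.781×10^-15 J.
Then E_6 = 6²·E_1 = 36·9.781×10^-15 J = 3.521×10^-13 J.
Converting, E_6 = 3.521×10^-13 J / (1.60×10^-19 J/eV) = 2.20×10^6 eV.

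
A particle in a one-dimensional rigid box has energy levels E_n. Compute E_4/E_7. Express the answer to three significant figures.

E_n ∝ n², so E_4/E_7 = 4²/7² = 16/49 = 0.327.

0.327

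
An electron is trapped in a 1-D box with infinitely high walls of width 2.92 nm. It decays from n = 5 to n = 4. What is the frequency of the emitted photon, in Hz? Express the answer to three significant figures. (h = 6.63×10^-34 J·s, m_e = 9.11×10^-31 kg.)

E_1 = h²/(8m_eL²) = 7.074×10^-21 J and ΔE = (5² − 4²)E_1 = 6.367×10^-20 J.
f = ΔE/h = 6.367×10^-20/6.63×10^-34 = 9.60×10^13 Hz.

f = 9.60×10^13 Hz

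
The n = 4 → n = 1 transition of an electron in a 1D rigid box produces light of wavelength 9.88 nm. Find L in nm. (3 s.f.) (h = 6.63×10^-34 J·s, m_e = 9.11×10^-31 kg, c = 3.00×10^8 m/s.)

L = 0.212 nm

The photon carries ΔE = hc/λ = 6.63×10^-34·3.00×10^8/9.88×10^-9 m = 2.013×10^-17 J.
Since ΔE = (4² − 1²)E_1, E_1 = 1.342×10^-18 J, and L = h/√(8m_eE_1) = 2.12×10^-10 m = 0.212 nm.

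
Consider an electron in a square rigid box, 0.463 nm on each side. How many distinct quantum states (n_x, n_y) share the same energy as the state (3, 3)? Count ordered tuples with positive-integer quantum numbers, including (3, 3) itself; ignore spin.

degeneracy = 1

The level has n_x² + n_y² = 18. The ordered positive-integer solutions are (3, 3).
That gives 1 state.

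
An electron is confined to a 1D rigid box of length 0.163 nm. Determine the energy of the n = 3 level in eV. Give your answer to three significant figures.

E_3 = 127 eV

For an infinite well E_n = n²h²/(8m_eL²), so E_1 = h²/(8m_eL²) = (6.626×10^-34)²/(8·9.109×10^-31·(1.63×10^-10 m)²) = 2.268×10^-18 J.
Then E_3 = 3²·E_1 = 9·2.268×10^-18 J = 2.041×10^-17 J.
Converting, E_3 = 2.041×10^-17 J / (1.602×10^-19 J/eV) = 127 eV.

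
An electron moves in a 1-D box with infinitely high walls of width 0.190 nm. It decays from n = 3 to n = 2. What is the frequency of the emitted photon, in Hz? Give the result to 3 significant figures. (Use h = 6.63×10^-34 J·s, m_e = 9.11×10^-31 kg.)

E_1 = h²/(8m_eL²) = 1.671×10^-18 J and ΔE = (3² − 2²)E_1 = 8.355×10^-18 J.
f = ΔE/h = 8.355×10^-18/6.63×10^-34 = 1.26×10^16 Hz.

f = 1.26×10^16 Hz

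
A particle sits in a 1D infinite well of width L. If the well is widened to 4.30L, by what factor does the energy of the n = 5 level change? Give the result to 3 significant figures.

E_n ∝ 1/L², so the energy scales by 1/4.30² = 0.0541.

0.0541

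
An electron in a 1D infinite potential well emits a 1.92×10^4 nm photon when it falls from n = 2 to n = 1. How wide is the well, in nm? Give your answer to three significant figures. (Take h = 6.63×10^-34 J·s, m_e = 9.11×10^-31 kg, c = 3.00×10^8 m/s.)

The photon carries ΔE = hc/λ = 6.63×10^-34·3.00×10^8/1.92×10^-5 m = 1.036×10^-20 J.
Since ΔE = (2² − 1²)E_1, E_1 = 3.453×10^-21 J, and L = h/√(8m_eE_1) = 4.18×10^-9 m = 4.18 nm.

L = 4.18 nm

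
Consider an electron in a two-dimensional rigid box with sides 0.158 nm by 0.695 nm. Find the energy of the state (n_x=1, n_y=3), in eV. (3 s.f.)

For a 2D rectangular well E = (h²/8m_e)·Σ n_i²/L_i² = (6.626×10^-34)²/(8·9.109×10^-31) · [1²/(0.158 nm)² + 3²/(0.695 nm)²].
Evaluating gives E = 3.536×10^-18 J = 22.1 eV.

E = 22.1 eV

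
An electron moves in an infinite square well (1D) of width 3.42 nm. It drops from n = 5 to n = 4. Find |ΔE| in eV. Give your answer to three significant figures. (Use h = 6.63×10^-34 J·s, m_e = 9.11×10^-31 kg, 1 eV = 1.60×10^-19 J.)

E_1 = h²/(8m_eL²) = 5.157×10^-21 J.
|ΔE| = |5² − 4²|·E_1 = 9·5.157×10^-21 J = 4.641×10^-20 J = 0.290 eV.

|ΔE| = 0.290 eV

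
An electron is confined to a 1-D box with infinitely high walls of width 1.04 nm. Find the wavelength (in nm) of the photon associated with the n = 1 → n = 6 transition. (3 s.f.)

E_1 = h²/(8m_eL²) = 5.570×10^-20 J, so ΔE = (6² − 1²)E_1 = 1.949×10^-18 J.
λ = hc/ΔE = (6.626×10^-34·2.998×10^8)/1.949×10^-18 = 1.02×10^-7 m = 102 nm.

λ = 102 nm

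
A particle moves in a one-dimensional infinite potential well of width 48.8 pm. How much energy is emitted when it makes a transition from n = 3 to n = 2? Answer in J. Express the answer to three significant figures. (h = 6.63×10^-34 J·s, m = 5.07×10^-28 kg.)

|ΔE| = 2.28×10^-19 J

E_1 = h²/(8mL²) = 4.551×10^-20 J.
|ΔE| = |3² − 2²|·E_1 = 5·4.551×10^-20 J = 2.28×10^-19 J.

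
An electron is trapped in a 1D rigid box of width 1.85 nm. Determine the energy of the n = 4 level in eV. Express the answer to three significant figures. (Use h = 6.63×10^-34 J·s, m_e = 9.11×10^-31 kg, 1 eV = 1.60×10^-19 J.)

For an infinite well E_n = n²h²/(8m_eL²), so E_1 = h²/(8m_eL²) = (6.63×10^-34)²/(8·9.11×10^-31·(1.85×10^-9 m)²) = 1.762×10^-20 J.
Then E_4 = 4²·E_1 = 16·1.762×10^-20 J = 2.819×10^-19 J.
Converting, E_4 = 2.819×10^-19 J / (1.60×10^-19 J/eV) = 1.76 eV.

E_4 = 1.76 eV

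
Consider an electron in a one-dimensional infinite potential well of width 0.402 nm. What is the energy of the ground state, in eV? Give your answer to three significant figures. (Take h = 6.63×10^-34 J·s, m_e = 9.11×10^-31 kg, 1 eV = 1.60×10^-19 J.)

E_1 = 2.33 eV

For an infinite well E_n = n²h²/(8m_eL²), so E_1 = h²/(8m_eL²) = (6.63×10^-34)²/(8·9.11×10^-31·(4.02×10^-10 m)²) = 3.732×10^-19 J.
Converting, E_1 = 3.732×10^-19 J / (1.60×10^-19 J/eV) = 2.33 eV.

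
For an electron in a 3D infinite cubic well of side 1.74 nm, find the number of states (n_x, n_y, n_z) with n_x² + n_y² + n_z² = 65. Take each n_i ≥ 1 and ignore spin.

The level has n_x² + n_y² + n_z² = 65. The ordered positive-integer solutions are (2, 5, 6), (2, 6, 5), (5, 2, 6), (5, 6, 2), (6, 2, 5), (6, 5, 2).
That gives 6 states.

degeneracy = 6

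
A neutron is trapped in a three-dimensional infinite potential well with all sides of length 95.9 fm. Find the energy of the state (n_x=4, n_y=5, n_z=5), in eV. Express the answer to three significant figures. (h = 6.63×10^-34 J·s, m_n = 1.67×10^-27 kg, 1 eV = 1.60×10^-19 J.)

E = 1.48×10^6 eV

For a 3D rectangular well E = (h²/8m_n)·Σ n_i²/L_i² = (6.63×10^-34)²/(8·1.67×10^-27) · [4²/(95.9 fm)² + 5²/(95.9 fm)² + 5²/(95.9 fm)²].
Evaluating gives E = 2.361×10^-13 J = 1.48×10^6 eV.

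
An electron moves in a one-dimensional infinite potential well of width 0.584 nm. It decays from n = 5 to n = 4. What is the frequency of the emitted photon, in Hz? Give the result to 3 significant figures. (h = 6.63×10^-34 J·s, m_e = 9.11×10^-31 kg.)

f = 2.40×10^15 Hz

E_1 = h²/(8m_eL²) = 1.768×10^-19 J and ΔE = (5² − 4²)E_1 = 1.591×10^-18 J.
f = ΔE/h = 1.591×10^-18/6.63×10^-34 = 2.40×10^15 Hz.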